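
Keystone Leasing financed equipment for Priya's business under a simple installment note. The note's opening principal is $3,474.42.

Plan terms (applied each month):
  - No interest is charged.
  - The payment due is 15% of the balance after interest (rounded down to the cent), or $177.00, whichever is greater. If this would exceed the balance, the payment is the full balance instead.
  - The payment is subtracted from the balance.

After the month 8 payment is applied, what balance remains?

Month 1: $3,474.42 − $521.16 → $2,953.26
Month 2: $2,953.26 − $442.98 → $2,510.28
Month 3: $2,510.28 − $376.54 → $2,133.74
Month 4: $2,133.74 − $320.06 → $1,813.68
Month 5: $1,813.68 − $272.05 → $1,541.63
Month 6: $1,541.63 − $231.24 → $1,310.39
Month 7: $1,310.39 − $196.55 → $1,113.84
Month 8: $1,113.84 − $177.00 → $936.84

$936.84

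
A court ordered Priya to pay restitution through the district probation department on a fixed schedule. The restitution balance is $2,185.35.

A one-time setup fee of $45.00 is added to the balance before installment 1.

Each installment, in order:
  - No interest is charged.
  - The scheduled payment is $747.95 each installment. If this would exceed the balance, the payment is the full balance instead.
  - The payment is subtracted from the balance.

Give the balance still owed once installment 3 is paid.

# | Opening | Payment | End bal
1 | $2,230.35 | $747.95 | $1,482.40
2 | $1,482.40 | $747.95 | $734.45
3 | $734.45 | $734.45 | $0.00

$0.00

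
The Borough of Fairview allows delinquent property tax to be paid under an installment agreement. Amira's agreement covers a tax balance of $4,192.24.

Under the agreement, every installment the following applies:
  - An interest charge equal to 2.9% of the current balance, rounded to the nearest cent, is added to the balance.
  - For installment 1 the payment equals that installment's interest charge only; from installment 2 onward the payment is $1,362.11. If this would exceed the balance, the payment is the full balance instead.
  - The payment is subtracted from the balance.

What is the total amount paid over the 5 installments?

Installment 1: $4,192.24 +$121.57 interest = $4,313.81; pay $121.57 → $4,192.24
Installment 2: $4,192.24 +$121.57 interest = $4,313.81; pay $1,362.11 → $2,951.70
Installment 3: $2,951.70 +$85.60 interest = $3,037.30; pay $1,362.11 → $1,675.19
Installment 4: $1,675.19 +$48.58 interest = $1,723.77; pay $1,362.11 → $361.66
Installment 5: $361.66 +$10.49 interest = $372.15; pay $372.15 → $0.00
Total paid: $4,580.05

$4,580.05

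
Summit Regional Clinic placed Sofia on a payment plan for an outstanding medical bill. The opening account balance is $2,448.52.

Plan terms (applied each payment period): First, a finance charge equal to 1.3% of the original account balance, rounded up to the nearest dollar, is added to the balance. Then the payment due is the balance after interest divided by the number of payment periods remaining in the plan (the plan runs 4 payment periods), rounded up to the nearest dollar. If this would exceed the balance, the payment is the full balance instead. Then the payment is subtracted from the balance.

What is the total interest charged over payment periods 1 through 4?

# | Opening | Interest | Payment | End bal
1 | $2,448.52 | $32.00 | $621.00 | $1,859.52
2 | $1,859.52 | $32.00 | $631.00 | $1,260.52
3 | $1,260.52 | $32.00 | $647.00 | $645.52
4 | $645.52 | $32.00 | $677.52 | $0.00
Total interest: $32.00 + $32.00 + $32.00 + $32.00 = $128.00

$128.00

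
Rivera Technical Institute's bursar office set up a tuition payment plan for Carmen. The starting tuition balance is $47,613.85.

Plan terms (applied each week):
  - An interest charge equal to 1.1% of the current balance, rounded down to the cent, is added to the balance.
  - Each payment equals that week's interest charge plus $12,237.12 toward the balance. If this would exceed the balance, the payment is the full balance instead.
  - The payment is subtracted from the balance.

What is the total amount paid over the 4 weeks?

$48,901.19

# | Opening | Interest | Payment | End bal
1 | $47,613.85 | $523.75 | $12,760.87 | $35,376.73
2 | $35,376.73 | $389.14 | $12,626.26 | $23,139.61
3 | $23,139.61 | $254.53 | $12,491.65 | $10,902.49
4 | $10,902.49 | $119.92 | $11,022.41 | $0.00
Total paid: $48,901.19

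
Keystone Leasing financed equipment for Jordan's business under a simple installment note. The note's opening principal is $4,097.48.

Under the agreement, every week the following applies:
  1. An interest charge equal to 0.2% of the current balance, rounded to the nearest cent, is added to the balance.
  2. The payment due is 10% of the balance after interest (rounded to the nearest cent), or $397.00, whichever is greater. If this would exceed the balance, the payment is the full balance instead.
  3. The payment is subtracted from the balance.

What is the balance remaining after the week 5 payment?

$2,131.98

# | Opening | Interest | Payment | End bal
1 | $4,097.48 | $8.19 | $410.57 | $3,695.10
2 | $3,695.10 | $7.39 | $397.00 | $3,305.49
3 | $3,305.49 | $6.61 | $397.00 | $2,915.10
4 | $2,915.10 | $5.83 | $397.00 | $2,523.93
5 | $2,523.93 | $5.05 | $397.00 | $2,131.98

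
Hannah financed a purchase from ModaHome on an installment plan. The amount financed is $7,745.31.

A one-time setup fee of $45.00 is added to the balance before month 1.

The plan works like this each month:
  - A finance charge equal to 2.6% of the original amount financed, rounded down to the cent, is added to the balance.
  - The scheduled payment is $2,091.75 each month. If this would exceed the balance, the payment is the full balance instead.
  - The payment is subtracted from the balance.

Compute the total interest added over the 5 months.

$1,006.85

Month 1: opening $7,790.31; interest $201.37 → $7,991.68; payment $2,091.75; balance $5,899.93
Month 2: opening $5,899.93; interest $201.37 → $6,101.30; payment $2,091.75; balance $4,009.55
Month 3: opening $4,009.55; interest $201.37 → $4,210.92; payment $2,091.75; balance $2,119.17
Month 4: opening $2,119.17; interest $201.37 → $2,320.54; payment $2,091.75; balance $228.79
Month 5: opening $228.79; interest $201.37 → $430.16; payment $430.16; balance $0.00
Total interest: $201.37 + $201.37 + $201.37 + $201.37 + $201.37 = $1,006.85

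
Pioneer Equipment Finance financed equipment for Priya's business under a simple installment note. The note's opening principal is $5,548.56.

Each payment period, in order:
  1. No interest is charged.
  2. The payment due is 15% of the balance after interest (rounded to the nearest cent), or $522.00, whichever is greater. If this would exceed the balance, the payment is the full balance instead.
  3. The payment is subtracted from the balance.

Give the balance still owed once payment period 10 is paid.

$0.00

# | Opening | Payment | End bal
1 | $5,548.56 | $832.28 | $4,716.28
2 | $4,716.28 | $707.44 | $4,008.84
3 | $4,008.84 | $601.33 | $3,407.51
4 | $3,407.51 | $522.00 | $2,885.51
5 | $2,885.51 | $522.00 | $2,363.51
6 | $2,363.51 | $522.00 | $1,841.51
7 | $1,841.51 | $522.00 | $1,319.51
8 | $1,319.51 | $522.00 | $797.51
9 | $797.51 | $522.00 | $275.51
10 | $275.51 | $275.51 | $0.00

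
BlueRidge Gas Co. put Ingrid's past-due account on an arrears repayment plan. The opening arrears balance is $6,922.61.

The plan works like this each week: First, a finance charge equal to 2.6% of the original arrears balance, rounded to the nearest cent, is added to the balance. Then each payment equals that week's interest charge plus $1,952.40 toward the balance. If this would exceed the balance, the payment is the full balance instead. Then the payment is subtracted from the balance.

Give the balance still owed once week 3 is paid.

$1,065.41

# | Opening | Interest | Payment | End bal
1 | $6,922.61 | $179.99 | $2,132.39 | $4,970.21
2 | $4,970.21 | $179.99 | $2,132.39 | $3,017.81
3 | $3,017.81 | $179.99 | $2,132.39 | $1,065.41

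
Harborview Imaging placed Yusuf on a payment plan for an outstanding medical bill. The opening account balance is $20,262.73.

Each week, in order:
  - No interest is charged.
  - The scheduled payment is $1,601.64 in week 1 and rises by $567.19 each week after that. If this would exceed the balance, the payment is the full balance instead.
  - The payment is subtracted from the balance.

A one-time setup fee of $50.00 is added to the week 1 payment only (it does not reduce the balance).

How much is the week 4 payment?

Week 1: opening $20,262.73; payment $1,601.64 (+ $50.00 fee); balance $18,661.09
Week 2: opening $18,661.09; payment $2,168.83; balance $16,492.26
Week 3: opening $16,492.26; payment $2,736.02; balance $13,756.24
Week 4: opening $13,756.24; payment $3,303.21; balance $10,453.03

$3,303.21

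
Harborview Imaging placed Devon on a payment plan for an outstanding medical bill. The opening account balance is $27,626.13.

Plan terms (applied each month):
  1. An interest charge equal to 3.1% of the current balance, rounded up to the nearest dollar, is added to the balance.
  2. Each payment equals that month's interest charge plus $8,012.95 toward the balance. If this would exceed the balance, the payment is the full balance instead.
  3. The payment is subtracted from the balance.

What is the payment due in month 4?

# | Opening | Interest | Payment | End bal
1 | $27,626.13 | $857.00 | $8,869.95 | $19,613.18
2 | $19,613.18 | $609.00 | $8,621.95 | $11,600.23
3 | $11,600.23 | $360.00 | $8,372.95 | $3,587.28
4 | $3,587.28 | $112.00 | $3,699.28 | $0.00

$3,699.28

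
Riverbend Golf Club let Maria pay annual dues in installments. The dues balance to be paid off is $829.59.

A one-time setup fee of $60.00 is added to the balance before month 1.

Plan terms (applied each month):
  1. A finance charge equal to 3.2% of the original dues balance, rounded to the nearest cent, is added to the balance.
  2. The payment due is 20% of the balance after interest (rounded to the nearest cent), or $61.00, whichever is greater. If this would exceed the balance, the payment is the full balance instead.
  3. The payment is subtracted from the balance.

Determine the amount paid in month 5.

$90.73

Month 1: opening $889.59; interest $26.55 → $916.14; payment $183.23; balance $732.91
Month 2: opening $732.91; interest $26.55 → $759.46; payment $151.89; balance $607.57
Month 3: opening $607.57; interest $26.55 → $634.12; payment $126.82; balance $507.30
Month 4: opening $507.30; interest $26.55 → $533.85; payment $106.77; balance $427.08
Month 5: opening $427.08; interest $26.55 → $453.63; payment $90.73; balance $362.90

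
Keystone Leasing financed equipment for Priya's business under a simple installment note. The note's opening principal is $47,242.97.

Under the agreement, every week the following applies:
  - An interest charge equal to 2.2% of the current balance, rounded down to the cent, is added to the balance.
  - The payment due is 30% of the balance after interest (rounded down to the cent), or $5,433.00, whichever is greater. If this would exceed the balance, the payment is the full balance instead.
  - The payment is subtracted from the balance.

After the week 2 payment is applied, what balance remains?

$24,178.82

Week 1: opening $47,242.97; interest $1,039.34 → $48,282.31; payment $14,484.69; balance $33,797.62
Week 2: opening $33,797.62; interest $743.54 → $34,541.16; payment $10,362.34; balance $24,178.82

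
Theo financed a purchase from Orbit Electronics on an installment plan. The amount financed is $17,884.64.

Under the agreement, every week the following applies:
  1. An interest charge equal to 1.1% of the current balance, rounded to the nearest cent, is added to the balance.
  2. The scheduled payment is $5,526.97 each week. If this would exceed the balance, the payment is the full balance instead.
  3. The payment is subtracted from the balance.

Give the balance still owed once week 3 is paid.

$1,717.38

Week 1: opening $17,884.64; interest $196.73 → $18,081.37; payment $5,526.97; balance $12,554.40
Week 2: opening $12,554.40; interest $138.10 → $12,692.50; payment $5,526.97; balance $7,165.53
Week 3: opening $7,165.53; interest $78.82 → $7,244.35; payment $5,526.97; balance $1,717.38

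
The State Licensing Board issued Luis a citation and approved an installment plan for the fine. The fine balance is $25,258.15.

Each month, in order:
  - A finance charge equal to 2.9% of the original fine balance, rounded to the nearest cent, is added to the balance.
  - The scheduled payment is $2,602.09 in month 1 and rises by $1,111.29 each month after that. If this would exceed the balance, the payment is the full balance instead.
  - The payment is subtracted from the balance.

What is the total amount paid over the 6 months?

$29,653.09

Month 1: opening $25,258.15; interest $732.49 → $25,990.64; payment $2,602.09; balance $23,388.55
Month 2: opening $23,388.55; interest $732.49 → $24,121.04; payment $3,713.38; balance $20,407.66
Month 3: opening $20,407.66; interest $732.49 → $21,140.15; payment $4,824.67; balance $16,315.48
Month 4: opening $16,315.48; interest $732.49 → $17,047.97; payment $5,935.96; balance $11,112.01
Month 5: opening $11,112.01; interest $732.49 → $11,844.50; payment $7,047.25; balance $4,797.25
Month 6: opening $4,797.25; interest $732.49 → $5,529.74; payment $5,529.74; balance $0.00
Total paid: $29,653.09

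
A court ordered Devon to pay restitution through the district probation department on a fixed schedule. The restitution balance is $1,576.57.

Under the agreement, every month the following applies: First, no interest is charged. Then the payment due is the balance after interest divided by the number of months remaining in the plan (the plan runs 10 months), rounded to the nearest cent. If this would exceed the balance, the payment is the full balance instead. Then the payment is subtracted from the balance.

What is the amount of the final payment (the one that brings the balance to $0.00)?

$157.65

Month 1: $1,576.57 − $157.66 → $1,418.91
Month 2: $1,418.91 − $157.66 → $1,261.25
Month 3: $1,261.25 − $157.66 → $1,103.59
Month 4: $1,103.59 − $157.66 → $945.93
Month 5: $945.93 − $157.66 → $788.27
Month 6: $788.27 − $157.65 → $630.62
Month 7: $630.62 − $157.66 → $472.96
Month 8: $472.96 − $157.65 → $315.31
Month 9: $315.31 − $157.66 → $157.65
Month 10: $157.65 − $157.65 → $0.00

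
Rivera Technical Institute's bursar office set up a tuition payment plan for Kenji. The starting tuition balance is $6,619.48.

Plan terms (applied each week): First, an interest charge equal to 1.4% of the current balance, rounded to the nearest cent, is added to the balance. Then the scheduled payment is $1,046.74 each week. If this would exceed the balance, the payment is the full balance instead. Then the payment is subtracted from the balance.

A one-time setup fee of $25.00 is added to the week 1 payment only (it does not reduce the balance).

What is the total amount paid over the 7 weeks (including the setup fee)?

# | Opening | Interest | Payment | Fee | End bal
1 | $6,619.48 | $92.67 | $1,046.74 | $25.00 | $5,665.41
2 | $5,665.41 | $79.32 | $1,046.74 | — | $4,697.99
3 | $4,697.99 | $65.77 | $1,046.74 | — | $3,717.02
4 | $3,717.02 | $52.04 | $1,046.74 | — | $2,722.32
5 | $2,722.32 | $38.11 | $1,046.74 | — | $1,713.69
6 | $1,713.69 | $23.99 | $1,046.74 | — | $690.94
7 | $690.94 | $9.67 | $700.61 | — | $0.00
Total paid: $7,006.05

$7,006.05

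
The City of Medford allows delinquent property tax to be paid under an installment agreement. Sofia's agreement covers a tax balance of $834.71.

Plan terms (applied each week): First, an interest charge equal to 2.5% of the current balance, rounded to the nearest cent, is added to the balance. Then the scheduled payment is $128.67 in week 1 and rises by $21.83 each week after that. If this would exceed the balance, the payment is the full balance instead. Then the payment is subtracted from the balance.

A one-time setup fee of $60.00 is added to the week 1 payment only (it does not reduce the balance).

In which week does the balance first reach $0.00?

6

Week 1: $834.71 +$20.87 interest = $855.58; pay $128.67 (+ $60.00 fee) → $726.91
Week 2: $726.91 +$18.17 interest = $745.08; pay $150.50 → $594.58
Week 3: $594.58 +$14.86 interest = $609.44; pay $172.33 → $437.11
Week 4: $437.11 +$10.93 interest = $448.04; pay $194.16 → $253.88
Week 5: $253.88 +$6.35 interest = $260.23; pay $215.99 → $44.24
Week 6: $44.24 +$1.11 interest = $45.35; pay $45.35 → $0.00
Balance reaches $0.00 in week 6.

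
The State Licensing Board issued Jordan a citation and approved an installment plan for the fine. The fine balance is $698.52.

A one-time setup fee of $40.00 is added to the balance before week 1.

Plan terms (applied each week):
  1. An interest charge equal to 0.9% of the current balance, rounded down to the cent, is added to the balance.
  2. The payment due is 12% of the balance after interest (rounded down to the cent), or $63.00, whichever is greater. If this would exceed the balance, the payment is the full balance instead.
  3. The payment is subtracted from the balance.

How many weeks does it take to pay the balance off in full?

12

Week 1: $738.52 +$6.64 interest = $745.16; pay $89.41 → $655.75
Week 2: $655.75 +$5.90 interest = $661.65; pay $79.39 → $582.26
Week 3: $582.26 +$5.24 interest = $587.50; pay $70.50 → $517.00
Week 4: $517.00 +$4.65 interest = $521.65; pay $63.00 → $458.65
Week 5: $458.65 +$4.12 interest = $462.77; pay $63.00 → $399.77
Week 6: $399.77 +$3.59 interest = $403.36; pay $63.00 → $340.36
Week 7: $340.36 +$3.06 interest = $343.42; pay $63.00 → $280.42
Week 8: $280.42 +$2.52 interest = $282.94; pay $63.00 → $219.94
Week 9: $219.94 +$1.97 interest = $221.91; pay $63.00 → $158.91
Week 10: $158.91 +$1.43 interest = $160.34; pay $63.00 → $97.34
Week 11: $97.34 +$0.87 interest = $98.21; pay $63.00 → $35.21
Week 12: $35.21 +$0.31 interest = $35.52; pay $35.52 → $0.00
Balance reaches $0.00 in week 12.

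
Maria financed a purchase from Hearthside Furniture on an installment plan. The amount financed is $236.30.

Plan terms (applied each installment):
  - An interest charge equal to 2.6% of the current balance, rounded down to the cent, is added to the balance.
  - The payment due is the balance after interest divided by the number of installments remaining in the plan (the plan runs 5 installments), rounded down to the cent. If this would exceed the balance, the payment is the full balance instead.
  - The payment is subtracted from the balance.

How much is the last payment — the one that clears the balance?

Installment 1: $236.30 +$6.14 interest = $242.44; pay $48.48 → $193.96
Installment 2: $193.96 +$5.04 interest = $199.00; pay $49.75 → $149.25
Installment 3: $149.25 +$3.88 interest = $153.13; pay $51.04 → $102.09
Installment 4: $102.09 +$2.65 interest = $104.74; pay $52.37 → $52.37
Installment 5: $52.37 +$1.36 interest = $53.73; pay $53.73 → $0.00

$53.73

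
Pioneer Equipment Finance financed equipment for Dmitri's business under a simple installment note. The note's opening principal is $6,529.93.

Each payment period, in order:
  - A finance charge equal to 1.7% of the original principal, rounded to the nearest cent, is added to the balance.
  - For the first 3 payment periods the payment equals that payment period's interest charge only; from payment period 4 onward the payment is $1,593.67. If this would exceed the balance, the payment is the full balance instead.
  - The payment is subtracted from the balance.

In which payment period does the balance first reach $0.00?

8

Payment period 1: opening $6,529.93; interest $111.01 → $6,640.94; payment $111.01; balance $6,529.93
Payment period 2: opening $6,529.93; interest $111.01 → $6,640.94; payment $111.01; balance $6,529.93
Payment period 3: opening $6,529.93; interest $111.01 → $6,640.94; payment $111.01; balance $6,529.93
Payment period 4: opening $6,529.93; interest $111.01 → $6,640.94; payment $1,593.67; balance $5,047.27
Payment period 5: opening $5,047.27; interest $111.01 → $5,158.28; payment $1,593.67; balance $3,564.61
Payment period 6: opening $3,564.61; interest $111.01 → $3,675.62; payment $1,593.67; balance $2,081.95
Payment period 7: opening $2,081.95; interest $111.01 → $2,192.96; payment $1,593.67; balance $599.29
Payment period 8: opening $599.29; interest $111.01 → $710.30; payment $710.30; balance $0.00
Balance reaches $0.00 in payment period 8.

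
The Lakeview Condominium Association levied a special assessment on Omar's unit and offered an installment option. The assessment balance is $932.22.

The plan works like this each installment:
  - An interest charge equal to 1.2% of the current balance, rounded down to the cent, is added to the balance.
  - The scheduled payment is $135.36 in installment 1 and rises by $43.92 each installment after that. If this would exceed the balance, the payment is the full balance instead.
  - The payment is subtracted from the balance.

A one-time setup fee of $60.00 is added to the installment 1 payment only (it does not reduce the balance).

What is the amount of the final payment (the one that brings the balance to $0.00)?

Installment 1: opening $932.22; interest $11.18 → $943.40; payment $135.36 (+ $60.00 fee); balance $808.04
Installment 2: opening $808.04; interest $9.69 → $817.73; payment $179.28; balance $638.45
Installment 3: opening $638.45; interest $7.66 → $646.11; payment $223.20; balance $422.91
Installment 4: opening $422.91; interest $5.07 → $427.98; payment $267.12; balance $160.86
Installment 5: opening $160.86; interest $1.93 → $162.79; payment $162.79; balance $0.00

$162.79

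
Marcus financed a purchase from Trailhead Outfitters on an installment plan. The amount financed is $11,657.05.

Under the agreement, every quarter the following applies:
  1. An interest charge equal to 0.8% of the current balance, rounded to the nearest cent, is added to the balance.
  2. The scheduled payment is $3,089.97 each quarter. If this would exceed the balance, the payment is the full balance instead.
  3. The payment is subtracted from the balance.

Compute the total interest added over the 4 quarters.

Quarter 1: opening $11,657.05; interest $93.26 → $11,750.31; payment $3,089.97; balance $8,660.34
Quarter 2: opening $8,660.34; interest $69.28 → $8,729.62; payment $3,089.97; balance $5,639.65
Quarter 3: opening $5,639.65; interest $45.12 → $5,684.77; payment $3,089.97; balance $2,594.80
Quarter 4: opening $2,594.80; interest $20.76 → $2,615.56; payment $2,615.56; balance $0.00
Total interest: $93.26 + $69.28 + $45.12 + $20.76 = $228.42

$228.42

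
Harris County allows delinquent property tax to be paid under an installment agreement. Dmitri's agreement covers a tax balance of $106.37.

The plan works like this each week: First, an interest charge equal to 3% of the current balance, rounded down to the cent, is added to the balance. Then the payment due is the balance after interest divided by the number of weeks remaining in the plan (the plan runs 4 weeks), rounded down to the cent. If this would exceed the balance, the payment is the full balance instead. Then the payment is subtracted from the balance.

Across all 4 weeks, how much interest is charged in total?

$8.21

Week 1: $106.37 +$3.19 interest = $109.56; pay $27.39 → $82.17
Week 2: $82.17 +$2.46 interest = $84.63; pay $28.21 → $56.42
Week 3: $56.42 +$1.69 interest = $58.11; pay $29.05 → $29.06
Week 4: $29.06 +$0.87 interest = $29.93; pay $29.93 → $0.00
Total interest: $3.19 + $2.46 + $1.69 + $0.87 = $8.21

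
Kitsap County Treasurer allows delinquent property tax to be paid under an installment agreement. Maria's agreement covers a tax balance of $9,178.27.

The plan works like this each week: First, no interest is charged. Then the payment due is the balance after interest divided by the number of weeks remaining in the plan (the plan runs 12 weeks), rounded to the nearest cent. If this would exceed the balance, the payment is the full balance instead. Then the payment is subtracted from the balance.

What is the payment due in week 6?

Week 1: $9,178.27 − $764.86 → $8,413.41
Week 2: $8,413.41 − $764.86 → $7,648.55
Week 3: $7,648.55 − $764.86 → $6,883.69
Week 4: $6,883.69 − $764.85 → $6,118.84
Week 5: $6,118.84 − $764.86 → $5,353.98
Week 6: $5,353.98 − $764.85 → $4,589.13

$764.85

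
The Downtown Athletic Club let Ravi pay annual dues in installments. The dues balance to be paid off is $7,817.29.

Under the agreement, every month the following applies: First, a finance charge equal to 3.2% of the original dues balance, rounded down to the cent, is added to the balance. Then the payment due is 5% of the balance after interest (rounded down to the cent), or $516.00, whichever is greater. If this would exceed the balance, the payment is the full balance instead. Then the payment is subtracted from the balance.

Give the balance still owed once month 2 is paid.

$7,285.59

# | Opening | Interest | Payment | End bal
1 | $7,817.29 | $250.15 | $516.00 | $7,551.44
2 | $7,551.44 | $250.15 | $516.00 | $7,285.59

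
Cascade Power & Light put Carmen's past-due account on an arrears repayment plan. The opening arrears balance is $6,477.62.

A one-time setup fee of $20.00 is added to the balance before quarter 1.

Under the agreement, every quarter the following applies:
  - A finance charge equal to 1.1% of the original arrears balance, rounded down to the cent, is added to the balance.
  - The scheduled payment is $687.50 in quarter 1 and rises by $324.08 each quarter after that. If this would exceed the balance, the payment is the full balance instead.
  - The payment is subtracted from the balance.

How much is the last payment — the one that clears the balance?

$246.82

Quarter 1: $6,497.62 +$71.25 interest = $6,568.87; pay $687.50 → $5,881.37
Quarter 2: $5,881.37 +$71.25 interest = $5,952.62; pay $1,011.58 → $4,941.04
Quarter 3: $4,941.04 +$71.25 interest = $5,012.29; pay $1,335.66 → $3,676.63
Quarter 4: $3,676.63 +$71.25 interest = $3,747.88; pay $1,659.74 → $2,088.14
Quarter 5: $2,088.14 +$71.25 interest = $2,159.39; pay $1,983.82 → $175.57
Quarter 6: $175.57 +$71.25 interest = $246.82; pay $246.82 → $0.00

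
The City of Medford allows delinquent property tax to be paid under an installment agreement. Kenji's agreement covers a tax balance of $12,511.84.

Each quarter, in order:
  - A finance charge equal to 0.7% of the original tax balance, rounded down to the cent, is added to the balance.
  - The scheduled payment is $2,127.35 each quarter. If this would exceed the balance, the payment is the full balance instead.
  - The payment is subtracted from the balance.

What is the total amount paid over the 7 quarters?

Quarter 1: opening $12,511.84; interest $87.58 → $12,599.42; payment $2,127.35; balance $10,472.07
Quarter 2: opening $10,472.07; interest $87.58 → $10,559.65; payment $2,127.35; balance $8,432.30
Quarter 3: opening $8,432.30; interest $87.58 → $8,519.88; payment $2,127.35; balance $6,392.53
Quarter 4: opening $6,392.53; interest $87.58 → $6,480.11; payment $2,127.35; balance $4,352.76
Quarter 5: opening $4,352.76; interest $87.58 → $4,440.34; payment $2,127.35; balance $2,312.99
Quarter 6: opening $2,312.99; interest $87.58 → $2,400.57; payment $2,127.35; balance $273.22
Quarter 7: opening $273.22; interest $87.58 → $360.80; payment $360.80; balance $0.00
Total paid: $13,124.90

$13,124.90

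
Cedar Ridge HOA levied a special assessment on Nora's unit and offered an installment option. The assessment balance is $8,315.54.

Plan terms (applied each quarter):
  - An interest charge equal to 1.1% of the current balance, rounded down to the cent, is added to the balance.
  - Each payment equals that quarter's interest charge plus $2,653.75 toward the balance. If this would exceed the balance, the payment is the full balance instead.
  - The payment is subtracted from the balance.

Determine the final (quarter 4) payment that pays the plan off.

# | Opening | Interest | Payment | End bal
1 | $8,315.54 | $91.47 | $2,745.22 | $5,661.79
2 | $5,661.79 | $62.27 | $2,716.02 | $3,008.04
3 | $3,008.04 | $33.08 | $2,686.83 | $354.29
4 | $354.29 | $3.89 | $358.18 | $0.00

$358.18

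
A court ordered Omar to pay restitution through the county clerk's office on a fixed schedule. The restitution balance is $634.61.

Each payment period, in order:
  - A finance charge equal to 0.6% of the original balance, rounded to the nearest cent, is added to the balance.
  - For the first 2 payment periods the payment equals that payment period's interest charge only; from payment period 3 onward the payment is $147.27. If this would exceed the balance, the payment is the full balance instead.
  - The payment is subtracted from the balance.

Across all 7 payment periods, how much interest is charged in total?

$26.67

Payment period 1: $634.61 +$3.81 interest = $638.42; pay $3.81 → $634.61
Payment period 2: $634.61 +$3.81 interest = $638.42; pay $3.81 → $634.61
Payment period 3: $634.61 +$3.81 interest = $638.42; pay $147.27 → $491.15
Payment period 4: $491.15 +$3.81 interest = $494.96; pay $147.27 → $347.69
Payment period 5: $347.69 +$3.81 interest = $351.50; pay $147.27 → $204.23
Payment period 6: $204.23 +$3.81 interest = $208.04; pay $147.27 → $60.77
Payment period 7: $60.77 +$3.81 interest = $64.58; pay $64.58 → $0.00
Total interest: $3.81 + $3.81 + $3.81 + $3.81 + $3.81 + $3.81 + $3.81 = $26.67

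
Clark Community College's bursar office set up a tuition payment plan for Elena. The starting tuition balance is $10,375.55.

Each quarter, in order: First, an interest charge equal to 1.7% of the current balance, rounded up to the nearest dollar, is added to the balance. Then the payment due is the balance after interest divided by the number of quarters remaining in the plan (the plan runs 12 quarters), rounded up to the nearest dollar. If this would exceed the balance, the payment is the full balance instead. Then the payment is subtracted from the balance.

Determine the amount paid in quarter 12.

$1,058.55

# | Opening | Interest | Payment | End bal
1 | $10,375.55 | $177.00 | $880.00 | $9,672.55
2 | $9,672.55 | $165.00 | $895.00 | $8,942.55
3 | $8,942.55 | $153.00 | $910.00 | $8,185.55
4 | $8,185.55 | $140.00 | $926.00 | $7,399.55
5 | $7,399.55 | $126.00 | $941.00 | $6,584.55
6 | $6,584.55 | $112.00 | $957.00 | $5,739.55
7 | $5,739.55 | $98.00 | $973.00 | $4,864.55
8 | $4,864.55 | $83.00 | $990.00 | $3,957.55
9 | $3,957.55 | $68.00 | $1,007.00 | $3,018.55
10 | $3,018.55 | $52.00 | $1,024.00 | $2,046.55
11 | $2,046.55 | $35.00 | $1,041.00 | $1,040.55
12 | $1,040.55 | $18.00 | $1,058.55 | $0.00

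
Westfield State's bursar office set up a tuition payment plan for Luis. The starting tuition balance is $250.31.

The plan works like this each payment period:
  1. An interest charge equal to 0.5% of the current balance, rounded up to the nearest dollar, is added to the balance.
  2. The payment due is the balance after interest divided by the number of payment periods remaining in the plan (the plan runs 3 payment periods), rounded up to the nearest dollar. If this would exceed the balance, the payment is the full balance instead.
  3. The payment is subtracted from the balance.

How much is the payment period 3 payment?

Payment period 1: opening $250.31; interest $2.00 → $252.31; payment $85.00; balance $167.31
Payment period 2: opening $167.31; interest $1.00 → $168.31; payment $85.00; balance $83.31
Payment period 3: opening $83.31; interest $1.00 → $84.31; payment $84.31; balance $0.00

$84.31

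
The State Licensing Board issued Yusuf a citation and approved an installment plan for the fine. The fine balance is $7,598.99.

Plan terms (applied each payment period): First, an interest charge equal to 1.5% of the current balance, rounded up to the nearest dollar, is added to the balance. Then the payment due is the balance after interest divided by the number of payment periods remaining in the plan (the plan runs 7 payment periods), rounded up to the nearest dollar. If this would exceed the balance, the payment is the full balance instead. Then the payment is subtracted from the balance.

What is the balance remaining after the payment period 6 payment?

$1,186.99

# | Opening | Interest | Payment | End bal
1 | $7,598.99 | $114.00 | $1,102.00 | $6,610.99
2 | $6,610.99 | $100.00 | $1,119.00 | $5,591.99
3 | $5,591.99 | $84.00 | $1,136.00 | $4,539.99
4 | $4,539.99 | $69.00 | $1,153.00 | $3,455.99
5 | $3,455.99 | $52.00 | $1,170.00 | $2,337.99
6 | $2,337.99 | $36.00 | $1,187.00 | $1,186.99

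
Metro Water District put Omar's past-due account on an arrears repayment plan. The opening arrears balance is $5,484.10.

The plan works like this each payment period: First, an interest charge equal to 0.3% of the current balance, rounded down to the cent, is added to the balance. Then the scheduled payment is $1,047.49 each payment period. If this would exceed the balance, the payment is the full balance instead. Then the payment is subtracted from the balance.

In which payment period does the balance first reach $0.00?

Payment period 1: $5,484.10 +$16.45 interest = $5,500.55; pay $1,047.49 → $4,453.06
Payment period 2: $4,453.06 +$13.35 interest = $4,466.41; pay $1,047.49 → $3,418.92
Payment period 3: $3,418.92 +$10.25 interest = $3,429.17; pay $1,047.49 → $2,381.68
Payment period 4: $2,381.68 +$7.14 interest = $2,388.82; pay $1,047.49 → $1,341.33
Payment period 5: $1,341.33 +$4.02 interest = $1,345.35; pay $1,047.49 → $297.86
Payment period 6: $297.86 +$0.89 interest = $298.75; pay $298.75 → $0.00
Balance reaches $0.00 in payment period 6.

6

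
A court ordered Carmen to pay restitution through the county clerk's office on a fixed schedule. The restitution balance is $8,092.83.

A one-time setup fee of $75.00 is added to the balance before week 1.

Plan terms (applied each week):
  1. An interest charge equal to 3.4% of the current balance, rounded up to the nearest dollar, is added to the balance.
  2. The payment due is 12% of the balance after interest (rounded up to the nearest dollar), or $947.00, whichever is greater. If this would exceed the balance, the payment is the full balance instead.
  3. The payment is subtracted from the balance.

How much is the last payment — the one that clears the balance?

$276.83

Week 1: $8,167.83 +$278.00 interest = $8,445.83; pay $1,014.00 → $7,431.83
Week 2: $7,431.83 +$253.00 interest = $7,684.83; pay $947.00 → $6,737.83
Week 3: $6,737.83 +$230.00 interest = $6,967.83; pay $947.00 → $6,020.83
Week 4: $6,020.83 +$205.00 interest = $6,225.83; pay $947.00 → $5,278.83
Week 5: $5,278.83 +$180.00 interest = $5,458.83; pay $947.00 → $4,511.83
Week 6: $4,511.83 +$154.00 interest = $4,665.83; pay $947.00 → $3,718.83
Week 7: $3,718.83 +$127.00 interest = $3,845.83; pay $947.00 → $2,898.83
Week 8: $2,898.83 +$99.00 interest = $2,997.83; pay $947.00 → $2,050.83
Week 9: $2,050.83 +$70.00 interest = $2,120.83; pay $947.00 → $1,173.83
Week 10: $1,173.83 +$40.00 interest = $1,213.83; pay $947.00 → $266.83
Week 11: $266.83 +$10.00 interest = $276.83; pay $276.83 → $0.00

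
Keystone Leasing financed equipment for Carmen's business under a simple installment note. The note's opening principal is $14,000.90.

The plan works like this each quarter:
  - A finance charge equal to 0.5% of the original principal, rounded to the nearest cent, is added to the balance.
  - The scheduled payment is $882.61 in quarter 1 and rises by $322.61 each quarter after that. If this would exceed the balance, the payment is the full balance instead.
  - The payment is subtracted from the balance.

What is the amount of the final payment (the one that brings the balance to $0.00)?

Quarter 1: opening $14,000.90; interest $70.00 → $14,070.90; payment $882.61; balance $13,188.29
Quarter 2: opening $13,188.29; interest $70.00 → $13,258.29; payment $1,205.22; balance $12,053.07
Quarter 3: opening $12,053.07; interest $70.00 → $12,123.07; payment $1,527.83; balance $10,595.24
Quarter 4: opening $10,595.24; interest $70.00 → $10,665.24; payment $1,850.44; balance $8,814.80
Quarter 5: opening $8,814.80; interest $70.00 → $8,884.80; payment $2,173.05; balance $6,711.75
Quarter 6: opening $6,711.75; interest $70.00 → $6,781.75; payment $2,495.66; balance $4,286.09
Quarter 7: opening $4,286.09; interest $70.00 → $4,356.09; payment $2,818.27; balance $1,537.82
Quarter 8: opening $1,537.82; interest $70.00 → $1,607.82; payment $1,607.82; balance $0.00

$1,607.82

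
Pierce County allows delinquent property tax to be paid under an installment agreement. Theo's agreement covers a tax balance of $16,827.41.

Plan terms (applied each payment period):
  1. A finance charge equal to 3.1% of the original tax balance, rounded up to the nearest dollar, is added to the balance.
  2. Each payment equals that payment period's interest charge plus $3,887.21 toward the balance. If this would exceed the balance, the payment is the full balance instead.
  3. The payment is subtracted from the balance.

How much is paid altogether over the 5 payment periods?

$19,437.41

Payment period 1: opening $16,827.41; interest $522.00 → $17,349.41; payment $4,409.21; balance $12,940.20
Payment period 2: opening $12,940.20; interest $522.00 → $13,462.20; payment $4,409.21; balance $9,052.99
Payment period 3: opening $9,052.99; interest $522.00 → $9,574.99; payment $4,409.21; balance $5,165.78
Payment period 4: opening $5,165.78; interest $522.00 → $5,687.78; payment $4,409.21; balance $1,278.57
Payment period 5: opening $1,278.57; interest $522.00 → $1,800.57; payment $1,800.57; balance $0.00
Total paid: $19,437.41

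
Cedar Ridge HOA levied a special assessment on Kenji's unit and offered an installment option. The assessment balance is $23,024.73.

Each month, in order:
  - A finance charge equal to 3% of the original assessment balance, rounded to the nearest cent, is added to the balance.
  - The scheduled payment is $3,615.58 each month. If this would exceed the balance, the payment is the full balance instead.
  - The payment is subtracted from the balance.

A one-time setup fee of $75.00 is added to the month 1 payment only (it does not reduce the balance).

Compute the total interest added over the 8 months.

# | Opening | Interest | Payment | Fee | End bal
1 | $23,024.73 | $690.74 | $3,615.58 | $75.00 | $20,099.89
2 | $20,099.89 | $690.74 | $3,615.58 | — | $17,175.05
3 | $17,175.05 | $690.74 | $3,615.58 | — | $14,250.21
4 | $14,250.21 | $690.74 | $3,615.58 | — | $11,325.37
5 | $11,325.37 | $690.74 | $3,615.58 | — | $8,400.53
6 | $8,400.53 | $690.74 | $3,615.58 | — | $5,475.69
7 | $5,475.69 | $690.74 | $3,615.58 | — | $2,550.85
8 | $2,550.85 | $690.74 | $3,241.59 | — | $0.00
Total interest: $690.74 + $690.74 + $690.74 + $690.74 + $690.74 + $690.74 + $690.74 + $690.74 = $5,525.92

$5,525.92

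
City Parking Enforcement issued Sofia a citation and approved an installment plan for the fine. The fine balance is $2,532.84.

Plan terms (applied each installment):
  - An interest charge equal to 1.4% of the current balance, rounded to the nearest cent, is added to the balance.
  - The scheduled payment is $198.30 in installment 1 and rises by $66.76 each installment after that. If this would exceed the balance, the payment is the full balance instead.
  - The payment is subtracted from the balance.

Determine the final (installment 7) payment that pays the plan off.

Installment 1: opening $2,532.84; interest $35.46 → $2,568.30; payment $198.30; balance $2,370.00
Installment 2: opening $2,370.00; interest $33.18 → $2,403.18; payment $265.06; balance $2,138.12
Installment 3: opening $2,138.12; interest $29.93 → $2,168.05; payment $331.82; balance $1,836.23
Installment 4: opening $1,836.23; interest $25.71 → $1,861.94; payment $398.58; balance $1,463.36
Installment 5: opening $1,463.36; interest $20.49 → $1,483.85; payment $465.34; balance $1,018.51
Installment 6: opening $1,018.51; interest $14.26 → $1,032.77; payment $532.10; balance $500.67
Installment 7: opening $500.67; interest $7.01 → $507.68; payment $507.68; balance $0.00

$507.68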